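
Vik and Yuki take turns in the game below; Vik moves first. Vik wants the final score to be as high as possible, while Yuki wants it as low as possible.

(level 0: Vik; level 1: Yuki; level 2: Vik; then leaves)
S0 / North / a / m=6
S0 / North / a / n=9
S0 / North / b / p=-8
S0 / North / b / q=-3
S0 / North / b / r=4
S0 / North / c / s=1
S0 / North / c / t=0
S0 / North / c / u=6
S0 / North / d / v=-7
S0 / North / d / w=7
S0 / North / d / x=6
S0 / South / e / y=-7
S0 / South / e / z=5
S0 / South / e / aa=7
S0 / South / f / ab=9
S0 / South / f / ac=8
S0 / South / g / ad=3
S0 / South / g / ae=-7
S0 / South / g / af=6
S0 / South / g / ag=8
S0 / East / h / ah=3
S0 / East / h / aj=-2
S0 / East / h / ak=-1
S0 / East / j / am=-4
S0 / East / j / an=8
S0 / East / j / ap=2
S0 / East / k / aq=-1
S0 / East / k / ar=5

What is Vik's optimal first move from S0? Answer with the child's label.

South

a (Vik): max(6, 9) = 9
b (Vik): max(-8, -3, 4) = 4
c (Vik): max(1, 0, 6) = 6
d (Vik): max(-7, 7, 6) = 7
North (Yuki): min(9, 4, 6, 7) = 4
e (Vik): max(-7, 5, 7) = 7
f (Vik): max(9, 8) = 9
g (Vik): max(3, -7, 6, 8) = 8
South (Yuki): min(7, 9, 8) = 7
h (Vik): max(3, -2, -1) = 3
j (Vik): max(-4, 8, 2) = 8
k (Vik): max(-1, 5) = 5
East (Yuki): min(3, 8, 5) = 3
S0 (Vik): max(4, 7, 3) = 7
Vik at S0 wants the highest of {North=4, South=7, East=3}, so chooses South.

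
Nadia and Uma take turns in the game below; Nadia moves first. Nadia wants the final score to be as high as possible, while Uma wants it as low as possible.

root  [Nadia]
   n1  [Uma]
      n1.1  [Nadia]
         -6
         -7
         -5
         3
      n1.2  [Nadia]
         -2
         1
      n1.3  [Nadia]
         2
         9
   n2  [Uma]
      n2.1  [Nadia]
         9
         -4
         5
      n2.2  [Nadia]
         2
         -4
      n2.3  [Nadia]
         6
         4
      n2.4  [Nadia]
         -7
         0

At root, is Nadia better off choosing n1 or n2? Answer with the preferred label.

n1

n1.1 (Nadia): max(-6, -7, -5, 3) = 3
n1.2 (Nadia): max(-2, 1) = 1
n1.3 (Nadia): max(2, 9) = 9
n1 (Uma): min(3, 1, 9) = 1
n2.1 (Nadia): max(9, -4, 5) = 9
n2.2 (Nadia): max(2, -4) = 2
n2.3 (Nadia): max(6, 4) = 6
n2.4 (Nadia): max(-7, 0) = 0
n2 (Uma): min(9, 2, 6, 0) = 0
Nadia prefers the higher value; n1=1, n2=0. n1 is better since 1 > 0.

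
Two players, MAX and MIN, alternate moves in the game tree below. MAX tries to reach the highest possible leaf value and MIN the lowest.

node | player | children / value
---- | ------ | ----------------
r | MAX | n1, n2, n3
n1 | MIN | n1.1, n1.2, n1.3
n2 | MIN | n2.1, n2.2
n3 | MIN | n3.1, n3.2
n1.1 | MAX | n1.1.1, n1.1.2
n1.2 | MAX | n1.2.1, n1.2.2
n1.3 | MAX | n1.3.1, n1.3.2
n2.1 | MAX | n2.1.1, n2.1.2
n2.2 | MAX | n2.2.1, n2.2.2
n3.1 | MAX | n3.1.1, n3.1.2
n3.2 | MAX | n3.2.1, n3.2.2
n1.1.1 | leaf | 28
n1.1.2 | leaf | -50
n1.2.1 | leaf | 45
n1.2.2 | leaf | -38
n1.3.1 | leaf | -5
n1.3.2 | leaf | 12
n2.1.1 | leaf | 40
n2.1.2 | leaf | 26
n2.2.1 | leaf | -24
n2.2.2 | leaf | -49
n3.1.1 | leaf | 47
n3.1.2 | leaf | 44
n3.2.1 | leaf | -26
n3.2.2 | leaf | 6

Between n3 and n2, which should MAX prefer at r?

n3.1 (MAX): max(47, 44) = 47
n3.2 (MAX): max(-26, 6) = 6
n3 (MIN): min(47, 6) = 6
n2.1 (MAX): max(40, 26) = 40
n2.2 (MAX): max(-24, -49) = -24
n2 (MIN): min(40, -24) = -24
MAX prefers the higher value; n3=6, n2=-24. n3 is better since 6 > -24.

n3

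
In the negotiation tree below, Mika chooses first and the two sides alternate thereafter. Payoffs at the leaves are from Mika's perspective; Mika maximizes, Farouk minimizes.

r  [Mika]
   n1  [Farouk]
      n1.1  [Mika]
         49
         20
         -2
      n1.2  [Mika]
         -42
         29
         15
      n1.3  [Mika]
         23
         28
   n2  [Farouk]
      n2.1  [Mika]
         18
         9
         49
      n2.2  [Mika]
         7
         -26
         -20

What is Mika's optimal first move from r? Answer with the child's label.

n1

n1.1 (Mika): max(49, 20, -2) = 49
n1.2 (Mika): max(-42, 29, 15) = 29
n1.3 (Mika): max(23, 28) = 28
n1 (Farouk): min(49, 29, 28) = 28
n2.1 (Mika): max(18, 9, 49) = 49
n2.2 (Mika): max(7, -26, -20) = 7
n2 (Farouk): min(49, 7) = 7
r (Mika): max(28, 7) = 28
Mika at r wants the highest of {n1=28, n2=7}, so chooses n1.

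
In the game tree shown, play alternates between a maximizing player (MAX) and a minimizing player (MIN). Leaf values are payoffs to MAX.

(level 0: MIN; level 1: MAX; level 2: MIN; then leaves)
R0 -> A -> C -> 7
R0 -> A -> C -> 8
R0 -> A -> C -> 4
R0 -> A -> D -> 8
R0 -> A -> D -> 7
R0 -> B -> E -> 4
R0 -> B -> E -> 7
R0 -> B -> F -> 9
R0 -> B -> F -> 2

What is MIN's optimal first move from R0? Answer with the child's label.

B

C (MIN): min(7, 8, 4) = 4
D (MIN): min(8, 7) = 7
A (MAX): max(4, 7) = 7
E (MIN): min(4, 7) = 4
F (MIN): min(9, 2) = 2
B (MAX): max(4, 2) = 4
R0 (MIN): min(7, 4) = 4
MIN at R0 wants the lowest of {A=7, B=4}, so chooses B.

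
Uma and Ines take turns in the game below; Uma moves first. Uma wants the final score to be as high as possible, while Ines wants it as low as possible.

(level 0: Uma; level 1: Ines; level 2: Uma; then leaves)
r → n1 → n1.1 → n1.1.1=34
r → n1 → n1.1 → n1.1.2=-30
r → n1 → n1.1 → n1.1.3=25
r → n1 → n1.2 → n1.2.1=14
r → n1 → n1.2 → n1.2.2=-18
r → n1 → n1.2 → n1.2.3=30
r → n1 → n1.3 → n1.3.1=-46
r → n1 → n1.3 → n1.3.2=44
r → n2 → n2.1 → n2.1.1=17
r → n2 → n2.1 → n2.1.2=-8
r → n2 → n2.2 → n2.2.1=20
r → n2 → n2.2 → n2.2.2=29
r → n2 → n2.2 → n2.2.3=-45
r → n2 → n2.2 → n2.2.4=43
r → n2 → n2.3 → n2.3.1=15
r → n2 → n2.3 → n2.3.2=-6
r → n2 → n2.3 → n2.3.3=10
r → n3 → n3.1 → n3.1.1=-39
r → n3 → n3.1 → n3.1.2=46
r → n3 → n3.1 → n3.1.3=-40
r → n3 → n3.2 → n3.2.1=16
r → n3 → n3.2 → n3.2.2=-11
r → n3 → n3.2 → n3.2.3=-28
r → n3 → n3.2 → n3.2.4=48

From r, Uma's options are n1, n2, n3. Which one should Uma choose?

n1.1 (Uma): max(34, -30, 25) = 34
n1.2 (Uma): max(14, -18, 30) = 30
n1.3 (Uma): max(-46, 44) = 44
n1 (Ines): min(34, 30, 44) = 30
n2.1 (Uma): max(17, -8) = 17
n2.2 (Uma): max(20, 29, -45, 43) = 43
n2.3 (Uma): max(15, -6, 10) = 15
n2 (Ines): min(17, 43, 15) = 15
n3.1 (Uma): max(-39, 46, -40) = 46
n3.2 (Uma): max(16, -11, -28, 48) = 48
n3 (Ines): min(46, 48) = 46
r (Uma): max(30, 15, 46) = 46
Uma at r wants the highest of {n1=30, n2=15, n3=46}, so chooses n3.

n3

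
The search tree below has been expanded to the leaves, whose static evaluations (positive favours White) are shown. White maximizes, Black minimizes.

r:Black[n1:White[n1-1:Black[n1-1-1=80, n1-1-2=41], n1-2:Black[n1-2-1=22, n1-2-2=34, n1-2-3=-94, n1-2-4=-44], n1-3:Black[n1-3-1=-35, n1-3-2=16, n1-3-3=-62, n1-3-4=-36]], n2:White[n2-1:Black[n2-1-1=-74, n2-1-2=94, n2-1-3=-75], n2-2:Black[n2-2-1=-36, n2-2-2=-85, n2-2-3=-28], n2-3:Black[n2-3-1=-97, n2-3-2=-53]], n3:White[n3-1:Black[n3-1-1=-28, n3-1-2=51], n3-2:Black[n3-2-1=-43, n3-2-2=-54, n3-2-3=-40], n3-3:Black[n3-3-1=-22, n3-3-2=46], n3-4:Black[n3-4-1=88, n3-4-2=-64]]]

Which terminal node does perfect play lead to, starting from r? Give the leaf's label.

n2-1-3

n1-1 (Black): min(80, 41) = 41
n1-2 (Black): min(22, 34, -94, -44) = -94
n1-3 (Black): min(-35, 16, -62, -36) = -62
n1 (White): max(41, -94, -62) = 41
n2-1 (Black): min(-74, 94, -75) = -75
n2-2 (Black): min(-36, -85, -28) = -85
n2-3 (Black): min(-97, -53) = -97
n2 (White): max(-75, -85, -97) = -75
n3-1 (Black): min(-28, 51) = -28
n3-2 (Black): min(-43, -54, -40) = -54
n3-3 (Black): min(-22, 46) = -22
n3-4 (Black): min(88, -64) = -64
n3 (White): max(-28, -54, -22, -64) = -22
r (Black): min(41, -75, -22) = -75
At r, Black picks n2 (lowest: -75).
At n2, White picks n2-1 (highest: -75).
At n2-1, Black picks n2-1-3 (lowest: -75).
Terminal value -75.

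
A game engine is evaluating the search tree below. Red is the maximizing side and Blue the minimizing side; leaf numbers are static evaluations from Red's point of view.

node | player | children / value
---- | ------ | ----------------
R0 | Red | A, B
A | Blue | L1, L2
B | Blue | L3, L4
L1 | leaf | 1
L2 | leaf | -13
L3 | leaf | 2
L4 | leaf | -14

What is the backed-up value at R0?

A (Blue): min(1, -13) = -13
B (Blue): min(2, -14) = -14
R0 (Red): max(-13, -14) = -13

-13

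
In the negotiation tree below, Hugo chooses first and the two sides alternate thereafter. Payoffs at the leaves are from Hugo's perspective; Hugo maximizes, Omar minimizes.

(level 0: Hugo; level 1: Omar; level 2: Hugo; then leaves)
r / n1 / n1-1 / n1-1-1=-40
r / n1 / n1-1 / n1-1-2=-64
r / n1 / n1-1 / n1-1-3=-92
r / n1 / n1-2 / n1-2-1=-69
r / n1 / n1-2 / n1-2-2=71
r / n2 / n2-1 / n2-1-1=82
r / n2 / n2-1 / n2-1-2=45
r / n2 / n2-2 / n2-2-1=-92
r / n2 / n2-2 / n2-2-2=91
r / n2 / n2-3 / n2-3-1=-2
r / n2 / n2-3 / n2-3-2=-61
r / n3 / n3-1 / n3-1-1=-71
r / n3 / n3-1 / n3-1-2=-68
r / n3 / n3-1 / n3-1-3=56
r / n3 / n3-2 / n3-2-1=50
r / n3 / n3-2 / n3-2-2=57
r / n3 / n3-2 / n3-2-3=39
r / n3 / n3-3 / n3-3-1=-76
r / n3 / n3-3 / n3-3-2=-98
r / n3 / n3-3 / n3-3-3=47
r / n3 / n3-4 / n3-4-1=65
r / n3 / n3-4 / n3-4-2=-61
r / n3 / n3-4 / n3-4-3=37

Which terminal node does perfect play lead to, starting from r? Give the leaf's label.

n3-3-3

n1-1 (Hugo): max(-40, -64, -92) = -40
n1-2 (Hugo): max(-69, 71) = 71
n1 (Omar): min(-40, 71) = -40
n2-1 (Hugo): max(82, 45) = 82
n2-2 (Hugo): max(-92, 91) = 91
n2-3 (Hugo): max(-2, -61) = -2
n2 (Omar): min(82, 91, -2) = -2
n3-1 (Hugo): max(-71, -68, 56) = 56
n3-2 (Hugo): max(50, 57, 39) = 57
n3-3 (Hugo): max(-76, -98, 47) = 47
n3-4 (Hugo): max(65, -61, 37) = 65
n3 (Omar): min(56, 57, 47, 65) = 47
r (Hugo): max(-40, -2, 47) = 47
At r, Hugo picks n3 (highest: 47).
At n3, Omar picks n3-3 (lowest: 47).
At n3-3, Hugo picks n3-3-3 (highest: 47).
Terminal value 47.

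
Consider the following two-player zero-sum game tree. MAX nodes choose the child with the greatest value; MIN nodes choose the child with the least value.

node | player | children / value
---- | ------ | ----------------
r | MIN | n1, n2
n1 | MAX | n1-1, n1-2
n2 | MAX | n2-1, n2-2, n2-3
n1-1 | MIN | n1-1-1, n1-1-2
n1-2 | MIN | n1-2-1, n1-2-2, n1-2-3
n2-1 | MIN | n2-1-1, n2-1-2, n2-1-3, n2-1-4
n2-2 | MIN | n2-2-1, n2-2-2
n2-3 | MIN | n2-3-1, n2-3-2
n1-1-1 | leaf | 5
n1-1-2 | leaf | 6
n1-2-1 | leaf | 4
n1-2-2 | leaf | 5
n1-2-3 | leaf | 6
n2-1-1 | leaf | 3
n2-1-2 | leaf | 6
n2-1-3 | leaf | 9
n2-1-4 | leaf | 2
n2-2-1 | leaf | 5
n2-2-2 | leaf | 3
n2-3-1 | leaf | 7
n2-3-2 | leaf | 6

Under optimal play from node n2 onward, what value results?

6

n2-1 (MIN): min(3, 6, 9, 2) = 2
n2-2 (MIN): min(5, 3) = 3
n2-3 (MIN): min(7, 6) = 6
n2 (MAX): max(2, 3, 6) = 6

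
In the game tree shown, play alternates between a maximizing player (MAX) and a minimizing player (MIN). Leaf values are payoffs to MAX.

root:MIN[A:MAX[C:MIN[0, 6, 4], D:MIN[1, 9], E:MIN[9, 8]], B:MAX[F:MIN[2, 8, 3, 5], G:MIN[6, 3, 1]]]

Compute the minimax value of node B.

2

F (MIN): min(2, 8, 3, 5) = 2
G (MIN): min(6, 3, 1) = 1
B (MAX): max(2, 1) = 2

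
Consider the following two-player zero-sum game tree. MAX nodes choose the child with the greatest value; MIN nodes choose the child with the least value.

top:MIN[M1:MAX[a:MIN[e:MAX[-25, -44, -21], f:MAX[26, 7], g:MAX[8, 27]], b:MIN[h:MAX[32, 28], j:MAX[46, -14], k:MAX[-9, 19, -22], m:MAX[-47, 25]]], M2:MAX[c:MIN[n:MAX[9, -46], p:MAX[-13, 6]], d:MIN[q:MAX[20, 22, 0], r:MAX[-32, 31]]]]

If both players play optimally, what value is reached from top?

19

e (MAX): max(-25, -44, -21) = -21
f (MAX): max(26, 7) = 26
g (MAX): max(8, 27) = 27
a (MIN): min(-21, 26, 27) = -21
h (MAX): max(32, 28) = 32
j (MAX): max(46, -14) = 46
k (MAX): max(-9, 19, -22) = 19
m (MAX): max(-47, 25) = 25
b (MIN): min(32, 46, 19, 25) = 19
M1 (MAX): max(-21, 19) = 19
n (MAX): max(9, -46) = 9
p (MAX): max(-13, 6) = 6
c (MIN): min(9, 6) = 6
q (MAX): max(20, 22, 0) = 22
r (MAX): max(-32, 31) = 31
d (MIN): min(22, 31) = 22
M2 (MAX): max(6, 22) = 22
top (MIN): min(19, 22) = 19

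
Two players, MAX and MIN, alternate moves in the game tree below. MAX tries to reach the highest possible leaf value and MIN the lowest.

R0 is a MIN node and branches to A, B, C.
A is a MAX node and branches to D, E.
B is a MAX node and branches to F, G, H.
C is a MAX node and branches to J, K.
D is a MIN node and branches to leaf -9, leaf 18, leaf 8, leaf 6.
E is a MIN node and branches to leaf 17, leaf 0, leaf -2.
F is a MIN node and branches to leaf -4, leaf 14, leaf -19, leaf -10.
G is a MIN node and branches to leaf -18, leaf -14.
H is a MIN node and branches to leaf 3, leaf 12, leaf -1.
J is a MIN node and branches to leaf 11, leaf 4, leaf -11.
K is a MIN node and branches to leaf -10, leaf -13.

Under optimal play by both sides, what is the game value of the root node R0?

D (MIN): min(-9, 18, 8, 6) = -9
E (MIN): min(17, 0, -2) = -2
A (MAX): max(-9, -2) = -2
F (MIN): min(-4, 14, -19, -10) = -19
G (MIN): min(-18, -14) = -18
H (MIN): min(3, 12, -1) = -1
B (MAX): max(-19, -18, -1) = -1
J (MIN): min(11, 4, -11) = -11
K (MIN): min(-10, -13) = -13
C (MAX): max(-11, -13) = -11
R0 (MIN): min(-2, -1, -11) = -11

-11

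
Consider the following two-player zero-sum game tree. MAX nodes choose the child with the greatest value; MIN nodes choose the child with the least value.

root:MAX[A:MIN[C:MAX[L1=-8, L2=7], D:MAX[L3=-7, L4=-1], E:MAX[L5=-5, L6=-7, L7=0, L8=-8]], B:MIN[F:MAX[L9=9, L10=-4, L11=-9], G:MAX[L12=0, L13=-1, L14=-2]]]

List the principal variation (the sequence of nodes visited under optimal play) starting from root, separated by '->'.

C (MAX): max(-8, 7) = 7
D (MAX): max(-7, -1) = -1
E (MAX): max(-5, -7, 0, -8) = 0
A (MIN): min(7, -1, 0) = -1
F (MAX): max(9, -4, -9) = 9
G (MAX): max(0, -1, -2) = 0
B (MIN): min(9, 0) = 0
root (MAX): max(-1, 0) = 0
At root, MAX picks B (highest: 0).
At B, MIN picks G (lowest: 0).
At G, MAX picks L12 (highest: 0).
Terminal value 0.

root -> B -> G -> L12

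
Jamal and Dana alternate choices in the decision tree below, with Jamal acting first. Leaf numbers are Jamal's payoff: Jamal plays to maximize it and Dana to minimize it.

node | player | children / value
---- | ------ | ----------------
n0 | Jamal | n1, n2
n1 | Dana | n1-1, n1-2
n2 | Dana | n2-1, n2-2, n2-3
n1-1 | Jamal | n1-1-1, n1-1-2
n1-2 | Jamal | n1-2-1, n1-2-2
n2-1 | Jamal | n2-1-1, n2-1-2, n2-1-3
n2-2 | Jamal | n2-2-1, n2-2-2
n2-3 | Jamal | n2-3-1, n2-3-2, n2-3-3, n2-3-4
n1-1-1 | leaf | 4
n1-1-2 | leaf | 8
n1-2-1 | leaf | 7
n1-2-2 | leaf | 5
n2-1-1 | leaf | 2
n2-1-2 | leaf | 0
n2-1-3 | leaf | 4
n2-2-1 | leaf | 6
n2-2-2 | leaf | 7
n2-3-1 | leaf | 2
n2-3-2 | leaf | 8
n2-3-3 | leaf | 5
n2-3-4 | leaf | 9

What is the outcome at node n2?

n2-1 (Jamal): max(2, 0, 4) = 4
n2-2 (Jamal): max(6, 7) = 7
n2-3 (Jamal): max(2, 8, 5, 9) = 9
n2 (Dana): min(4, 7, 9) = 4

4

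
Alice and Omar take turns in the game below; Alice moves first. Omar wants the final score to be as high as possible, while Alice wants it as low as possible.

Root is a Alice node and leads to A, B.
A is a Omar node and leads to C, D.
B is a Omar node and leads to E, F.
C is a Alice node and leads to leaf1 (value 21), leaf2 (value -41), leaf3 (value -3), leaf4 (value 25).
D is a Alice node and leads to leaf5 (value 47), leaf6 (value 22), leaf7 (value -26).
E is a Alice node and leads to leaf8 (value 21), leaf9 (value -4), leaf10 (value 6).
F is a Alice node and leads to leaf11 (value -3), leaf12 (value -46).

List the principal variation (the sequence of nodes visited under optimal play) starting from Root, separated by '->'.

C (Alice): min(21, -41, -3, 25) = -41
D (Alice): min(47, 22, -26) = -26
A (Omar): max(-41, -26) = -26
E (Alice): min(21, -4, 6) = -4
F (Alice): min(-3, -46) = -46
B (Omar): max(-4, -46) = -4
Root (Alice): min(-26, -4) = -26
At Root, Alice picks A (lowest: -26).
At A, Omar picks D (highest: -26).
At D, Alice picks leaf7 (lowest: -26).
Terminal value -26.

Root -> A -> D -> leaf7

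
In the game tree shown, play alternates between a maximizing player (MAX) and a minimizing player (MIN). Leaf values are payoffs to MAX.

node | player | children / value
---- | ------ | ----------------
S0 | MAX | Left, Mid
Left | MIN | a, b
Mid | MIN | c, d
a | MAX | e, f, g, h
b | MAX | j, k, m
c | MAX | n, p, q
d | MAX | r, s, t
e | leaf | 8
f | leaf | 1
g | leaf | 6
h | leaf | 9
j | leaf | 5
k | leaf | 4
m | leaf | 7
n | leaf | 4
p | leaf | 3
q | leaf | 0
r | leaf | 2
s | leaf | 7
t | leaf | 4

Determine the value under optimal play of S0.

7

a (MAX): max(8, 1, 6, 9) = 9
b (MAX): max(5, 4, 7) = 7
Left (MIN): min(9, 7) = 7
c (MAX): max(4, 3, 0) = 4
d (MAX): max(2, 7, 4) = 7
Mid (MIN): min(4, 7) = 4
S0 (MAX): max(7, 4) = 7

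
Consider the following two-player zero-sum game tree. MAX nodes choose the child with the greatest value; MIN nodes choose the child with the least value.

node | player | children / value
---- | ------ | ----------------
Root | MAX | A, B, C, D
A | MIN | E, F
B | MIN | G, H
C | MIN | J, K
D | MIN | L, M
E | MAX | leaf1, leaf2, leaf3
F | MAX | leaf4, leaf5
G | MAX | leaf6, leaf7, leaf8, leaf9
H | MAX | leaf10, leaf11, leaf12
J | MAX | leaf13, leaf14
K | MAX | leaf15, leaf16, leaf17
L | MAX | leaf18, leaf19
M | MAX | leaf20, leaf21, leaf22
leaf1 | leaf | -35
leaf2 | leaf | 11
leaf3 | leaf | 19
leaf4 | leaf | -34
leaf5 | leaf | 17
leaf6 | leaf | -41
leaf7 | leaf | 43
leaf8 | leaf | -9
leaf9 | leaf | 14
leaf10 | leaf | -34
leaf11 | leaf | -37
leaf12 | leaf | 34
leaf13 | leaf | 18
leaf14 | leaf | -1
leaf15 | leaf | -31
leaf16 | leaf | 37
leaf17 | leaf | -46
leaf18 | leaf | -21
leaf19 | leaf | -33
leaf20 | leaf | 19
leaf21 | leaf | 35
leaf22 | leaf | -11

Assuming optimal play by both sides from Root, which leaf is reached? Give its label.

E (MAX): max(-35, 11, 19) = 19
F (MAX): max(-34, 17) = 17
A (MIN): min(19, 17) = 17
G (MAX): max(-41, 43, -9, 14) = 43
H (MAX): max(-34, -37, 34) = 34
B (MIN): min(43, 34) = 34
J (MAX): max(18, -1) = 18
K (MAX): max(-31, 37, -46) = 37
C (MIN): min(18, 37) = 18
L (MAX): max(-21, -33) = -21
M (MAX): max(19, 35, -11) = 35
D (MIN): min(-21, 35) = -21
Root (MAX): max(17, 34, 18, -21) = 34
At Root, MAX picks B (highest: 34).
At B, MIN picks H (lowest: 34).
At H, MAX picks leaf12 (highest: 34).
Terminal value 34.

leaf12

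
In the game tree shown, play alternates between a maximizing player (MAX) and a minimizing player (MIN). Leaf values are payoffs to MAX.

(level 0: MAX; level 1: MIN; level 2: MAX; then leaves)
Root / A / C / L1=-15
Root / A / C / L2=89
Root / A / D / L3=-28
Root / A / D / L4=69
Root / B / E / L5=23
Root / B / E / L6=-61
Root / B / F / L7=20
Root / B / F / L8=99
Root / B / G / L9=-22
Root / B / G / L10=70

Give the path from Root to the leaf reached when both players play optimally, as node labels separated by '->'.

C (MAX): max(-15, 89) = 89
D (MAX): max(-28, 69) = 69
A (MIN): min(89, 69) = 69
E (MAX): max(23, -61) = 23
F (MAX): max(20, 99) = 99
G (MAX): max(-22, 70) = 70
B (MIN): min(23, 99, 70) = 23
Root (MAX): max(69, 23) = 69
At Root, MAX picks A (highest: 69).
At A, MIN picks D (lowest: 69).
At D, MAX picks L4 (highest: 69).
Terminal value 69.

Root -> A -> D -> L4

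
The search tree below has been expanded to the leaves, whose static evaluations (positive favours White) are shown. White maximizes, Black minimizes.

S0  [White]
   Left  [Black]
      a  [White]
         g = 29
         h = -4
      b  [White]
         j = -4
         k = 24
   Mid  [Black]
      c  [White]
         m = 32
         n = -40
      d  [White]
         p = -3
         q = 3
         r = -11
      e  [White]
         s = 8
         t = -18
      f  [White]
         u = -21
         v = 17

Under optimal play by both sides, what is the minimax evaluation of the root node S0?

a (White): max(29, -4) = 29
b (White): max(-4, 24) = 24
Left (Black): min(29, 24) = 24
c (White): max(32, -40) = 32
d (White): max(-3, 3, -11) = 3
e (White): max(8, -18) = 8
f (White): max(-21, 17) = 17
Mid (Black): min(32, 3, 8, 17) = 3
S0 (White): max(24, 3) = 24

24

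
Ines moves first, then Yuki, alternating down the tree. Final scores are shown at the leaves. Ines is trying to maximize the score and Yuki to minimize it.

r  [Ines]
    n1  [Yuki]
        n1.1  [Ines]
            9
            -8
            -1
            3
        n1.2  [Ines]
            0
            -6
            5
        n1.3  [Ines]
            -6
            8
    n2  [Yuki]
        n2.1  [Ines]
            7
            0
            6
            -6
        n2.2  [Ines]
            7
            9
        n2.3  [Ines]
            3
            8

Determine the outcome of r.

n1.1 (Ines): max(9, -8, -1, 3) = 9
n1.2 (Ines): max(0, -6, 5) = 5
n1.3 (Ines): max(-6, 8) = 8
n1 (Yuki): min(9, 5, 8) = 5
n2.1 (Ines): max(7, 0, 6, -6) = 7
n2.2 (Ines): max(7, 9) = 9
n2.3 (Ines): max(3, 8) = 8
n2 (Yuki): min(7, 9, 8) = 7
r (Ines): max(5, 7) = 7

7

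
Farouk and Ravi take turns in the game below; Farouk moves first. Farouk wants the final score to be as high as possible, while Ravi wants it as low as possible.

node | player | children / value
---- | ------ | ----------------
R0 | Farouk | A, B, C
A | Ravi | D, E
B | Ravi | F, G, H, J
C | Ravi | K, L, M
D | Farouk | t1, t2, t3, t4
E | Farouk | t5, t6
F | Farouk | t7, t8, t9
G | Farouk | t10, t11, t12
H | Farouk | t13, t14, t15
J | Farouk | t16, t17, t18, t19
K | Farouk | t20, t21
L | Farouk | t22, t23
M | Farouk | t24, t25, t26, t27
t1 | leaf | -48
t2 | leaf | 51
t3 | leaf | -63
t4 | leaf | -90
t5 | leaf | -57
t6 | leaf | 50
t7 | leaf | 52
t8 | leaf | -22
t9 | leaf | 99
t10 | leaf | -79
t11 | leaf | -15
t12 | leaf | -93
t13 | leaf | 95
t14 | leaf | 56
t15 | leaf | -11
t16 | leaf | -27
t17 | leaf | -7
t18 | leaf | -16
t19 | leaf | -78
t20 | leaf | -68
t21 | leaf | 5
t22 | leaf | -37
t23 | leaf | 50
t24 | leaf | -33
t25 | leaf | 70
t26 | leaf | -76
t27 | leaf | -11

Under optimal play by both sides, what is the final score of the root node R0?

50

D (Farouk): max(-48, 51, -63, -90) = 51
E (Farouk): max(-57, 50) = 50
A (Ravi): min(51, 50) = 50
F (Farouk): max(52, -22, 99) = 99
G (Farouk): max(-79, -15, -93) = -15
H (Farouk): max(95, 56, -11) = 95
J (Farouk): max(-27, -7, -16, -78) = -7
B (Ravi): min(99, -15, 95, -7) = -15
K (Farouk): max(-68, 5) = 5
L (Farouk): max(-37, 50) = 50
M (Farouk): max(-33, 70, -76, -11) = 70
C (Ravi): min(5, 50, 70) = 5
R0 (Farouk): max(50, -15, 5) = 50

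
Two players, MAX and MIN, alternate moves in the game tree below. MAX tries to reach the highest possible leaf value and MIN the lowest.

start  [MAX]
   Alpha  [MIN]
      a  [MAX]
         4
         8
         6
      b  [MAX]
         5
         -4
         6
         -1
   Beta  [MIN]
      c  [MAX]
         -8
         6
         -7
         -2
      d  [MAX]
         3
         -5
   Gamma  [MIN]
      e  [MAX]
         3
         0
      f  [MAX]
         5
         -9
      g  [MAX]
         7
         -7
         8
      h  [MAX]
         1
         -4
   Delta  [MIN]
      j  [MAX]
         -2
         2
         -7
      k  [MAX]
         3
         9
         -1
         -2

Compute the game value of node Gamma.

1

e (MAX): max(3, 0) = 3
f (MAX): max(5, -9) = 5
g (MAX): max(7, -7, 8) = 8
h (MAX): max(1, -4) = 1
Gamma (MIN): min(3, 5, 8, 1) = 1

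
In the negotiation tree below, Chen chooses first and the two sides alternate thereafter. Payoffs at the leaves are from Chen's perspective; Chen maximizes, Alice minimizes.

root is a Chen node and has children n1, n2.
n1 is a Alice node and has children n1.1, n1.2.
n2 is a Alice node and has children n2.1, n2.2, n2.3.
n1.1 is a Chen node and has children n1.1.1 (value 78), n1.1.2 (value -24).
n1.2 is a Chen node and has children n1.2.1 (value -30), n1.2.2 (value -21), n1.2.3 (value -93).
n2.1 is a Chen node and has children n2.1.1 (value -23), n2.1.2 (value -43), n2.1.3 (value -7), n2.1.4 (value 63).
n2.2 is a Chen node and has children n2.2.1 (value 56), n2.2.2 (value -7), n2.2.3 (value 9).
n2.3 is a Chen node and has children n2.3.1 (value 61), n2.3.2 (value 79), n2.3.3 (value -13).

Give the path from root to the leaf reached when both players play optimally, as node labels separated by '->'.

n1.1 (Chen): max(78, -24) = 78
n1.2 (Chen): max(-30, -21, -93) = -21
n1 (Alice): min(78, -21) = -21
n2.1 (Chen): max(-23, -43, -7, 63) = 63
n2.2 (Chen): max(56, -7, 9) = 56
n2.3 (Chen): max(61, 79, -13) = 79
n2 (Alice): min(63, 56, 79) = 56
root (Chen): max(-21, 56) = 56
At root, Chen picks n2 (highest: 56).
At n2, Alice picks n2.2 (lowest: 56).
At n2.2, Chen picks n2.2.1 (highest: 56).
Terminal value 56.

root -> n2 -> n2.2 -> n2.2.1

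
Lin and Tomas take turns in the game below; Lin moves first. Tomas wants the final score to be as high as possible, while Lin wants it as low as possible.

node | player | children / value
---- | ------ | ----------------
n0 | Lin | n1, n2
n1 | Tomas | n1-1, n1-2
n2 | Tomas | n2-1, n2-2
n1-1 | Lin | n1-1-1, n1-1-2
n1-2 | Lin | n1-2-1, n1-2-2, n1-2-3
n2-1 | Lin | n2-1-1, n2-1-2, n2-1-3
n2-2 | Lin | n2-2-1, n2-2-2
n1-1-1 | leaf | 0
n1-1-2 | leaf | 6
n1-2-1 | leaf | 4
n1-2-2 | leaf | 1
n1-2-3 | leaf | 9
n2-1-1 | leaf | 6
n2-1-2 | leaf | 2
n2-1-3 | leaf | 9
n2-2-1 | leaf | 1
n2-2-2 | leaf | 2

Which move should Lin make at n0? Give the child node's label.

n1

n1-1 (Lin): min(0, 6) = 0
n1-2 (Lin): min(4, 1, 9) = 1
n1 (Tomas): max(0, 1) = 1
n2-1 (Lin): min(6, 2, 9) = 2
n2-2 (Lin): min(1, 2) = 1
n2 (Tomas): max(2, 1) = 2
n0 (Lin): min(1, 2) = 1
Lin at n0 wants the lowest of {n1=1, n2=2}, so chooses n1.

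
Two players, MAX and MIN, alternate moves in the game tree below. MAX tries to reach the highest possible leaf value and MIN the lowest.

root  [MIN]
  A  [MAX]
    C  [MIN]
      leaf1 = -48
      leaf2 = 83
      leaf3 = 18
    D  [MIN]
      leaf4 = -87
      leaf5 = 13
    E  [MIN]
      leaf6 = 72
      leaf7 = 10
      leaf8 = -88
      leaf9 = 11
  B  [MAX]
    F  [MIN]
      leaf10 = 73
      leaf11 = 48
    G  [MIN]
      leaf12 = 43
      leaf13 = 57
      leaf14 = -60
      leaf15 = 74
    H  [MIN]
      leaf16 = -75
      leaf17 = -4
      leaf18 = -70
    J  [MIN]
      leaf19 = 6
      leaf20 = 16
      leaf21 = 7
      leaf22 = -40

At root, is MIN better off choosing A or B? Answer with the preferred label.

C (MIN): min(-48, 83, 18) = -48
D (MIN): min(-87, 13) = -87
E (MIN): min(72, 10, -88, 11) = -88
A (MAX): max(-48, -87, -88) = -48
F (MIN): min(73, 48) = 48
G (MIN): min(43, 57, -60, 74) = -60
H (MIN): min(-75, -4, -70) = -75
J (MIN): min(6, 16, 7, -40) = -40
B (MAX): max(48, -60, -75, -40) = 48
MIN prefers the lower value; A=-48, B=48. A is better since -48 < 48.

A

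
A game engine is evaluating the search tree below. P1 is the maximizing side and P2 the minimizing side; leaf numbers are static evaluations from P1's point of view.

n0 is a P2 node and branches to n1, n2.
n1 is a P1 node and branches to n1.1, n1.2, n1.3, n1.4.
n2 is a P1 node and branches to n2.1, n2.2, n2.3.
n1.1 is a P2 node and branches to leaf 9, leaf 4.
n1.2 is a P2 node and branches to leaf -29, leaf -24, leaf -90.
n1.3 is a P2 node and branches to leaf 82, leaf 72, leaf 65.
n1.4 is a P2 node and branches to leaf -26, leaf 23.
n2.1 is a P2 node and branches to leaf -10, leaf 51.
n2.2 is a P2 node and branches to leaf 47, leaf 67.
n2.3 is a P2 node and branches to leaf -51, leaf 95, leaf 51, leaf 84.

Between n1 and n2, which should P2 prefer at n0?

n1.1 (P2): min(9, 4) = 4
n1.2 (P2): min(-29, -24, -90) = -90
n1.3 (P2): min(82, 72, 65) = 65
n1.4 (P2): min(-26, 23) = -26
n1 (P1): max(4, -90, 65, -26) = 65
n2.1 (P2): min(-10, 51) = -10
n2.2 (P2): min(47, 67) = 47
n2.3 (P2): min(-51, 95, 51, 84) = -51
n2 (P1): max(-10, 47, -51) = 47
P2 prefers the lower value; n1=65, n2=47. n2 is better since 47 < 65.

n2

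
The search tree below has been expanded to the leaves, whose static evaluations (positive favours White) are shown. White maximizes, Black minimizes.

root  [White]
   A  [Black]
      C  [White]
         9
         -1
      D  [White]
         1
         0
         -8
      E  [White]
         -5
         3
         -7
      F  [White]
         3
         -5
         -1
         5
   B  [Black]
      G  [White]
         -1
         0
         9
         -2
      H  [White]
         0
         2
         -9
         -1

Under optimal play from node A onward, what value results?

1

C (White): max(9, -1) = 9
D (White): max(1, 0, -8) = 1
E (White): max(-5, 3, -7) = 3
F (White): max(3, -5, -1, 5) = 5
A (Black): min(9, 1, 3, 5) = 1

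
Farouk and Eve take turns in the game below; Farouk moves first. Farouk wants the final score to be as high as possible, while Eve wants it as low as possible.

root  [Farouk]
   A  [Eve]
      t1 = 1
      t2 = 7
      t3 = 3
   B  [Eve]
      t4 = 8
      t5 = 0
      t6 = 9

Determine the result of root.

1

A (Eve): min(1, 7, 3) = 1
B (Eve): min(8, 0, 9) = 0
root (Farouk): max(1, 0) = 1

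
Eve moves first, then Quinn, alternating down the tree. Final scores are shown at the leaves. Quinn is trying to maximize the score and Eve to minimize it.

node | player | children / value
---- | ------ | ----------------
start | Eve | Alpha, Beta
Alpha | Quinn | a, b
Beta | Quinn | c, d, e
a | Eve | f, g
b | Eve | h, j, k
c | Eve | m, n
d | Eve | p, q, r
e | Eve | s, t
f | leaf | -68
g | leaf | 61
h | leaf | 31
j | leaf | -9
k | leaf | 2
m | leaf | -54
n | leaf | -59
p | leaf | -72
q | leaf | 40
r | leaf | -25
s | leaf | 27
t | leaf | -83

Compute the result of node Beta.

c (Eve): min(-54, -59) = -59
d (Eve): min(-72, 40, -25) = -72
e (Eve): min(27, -83) = -83
Beta (Quinn): max(-59, -72, -83) = -59

-59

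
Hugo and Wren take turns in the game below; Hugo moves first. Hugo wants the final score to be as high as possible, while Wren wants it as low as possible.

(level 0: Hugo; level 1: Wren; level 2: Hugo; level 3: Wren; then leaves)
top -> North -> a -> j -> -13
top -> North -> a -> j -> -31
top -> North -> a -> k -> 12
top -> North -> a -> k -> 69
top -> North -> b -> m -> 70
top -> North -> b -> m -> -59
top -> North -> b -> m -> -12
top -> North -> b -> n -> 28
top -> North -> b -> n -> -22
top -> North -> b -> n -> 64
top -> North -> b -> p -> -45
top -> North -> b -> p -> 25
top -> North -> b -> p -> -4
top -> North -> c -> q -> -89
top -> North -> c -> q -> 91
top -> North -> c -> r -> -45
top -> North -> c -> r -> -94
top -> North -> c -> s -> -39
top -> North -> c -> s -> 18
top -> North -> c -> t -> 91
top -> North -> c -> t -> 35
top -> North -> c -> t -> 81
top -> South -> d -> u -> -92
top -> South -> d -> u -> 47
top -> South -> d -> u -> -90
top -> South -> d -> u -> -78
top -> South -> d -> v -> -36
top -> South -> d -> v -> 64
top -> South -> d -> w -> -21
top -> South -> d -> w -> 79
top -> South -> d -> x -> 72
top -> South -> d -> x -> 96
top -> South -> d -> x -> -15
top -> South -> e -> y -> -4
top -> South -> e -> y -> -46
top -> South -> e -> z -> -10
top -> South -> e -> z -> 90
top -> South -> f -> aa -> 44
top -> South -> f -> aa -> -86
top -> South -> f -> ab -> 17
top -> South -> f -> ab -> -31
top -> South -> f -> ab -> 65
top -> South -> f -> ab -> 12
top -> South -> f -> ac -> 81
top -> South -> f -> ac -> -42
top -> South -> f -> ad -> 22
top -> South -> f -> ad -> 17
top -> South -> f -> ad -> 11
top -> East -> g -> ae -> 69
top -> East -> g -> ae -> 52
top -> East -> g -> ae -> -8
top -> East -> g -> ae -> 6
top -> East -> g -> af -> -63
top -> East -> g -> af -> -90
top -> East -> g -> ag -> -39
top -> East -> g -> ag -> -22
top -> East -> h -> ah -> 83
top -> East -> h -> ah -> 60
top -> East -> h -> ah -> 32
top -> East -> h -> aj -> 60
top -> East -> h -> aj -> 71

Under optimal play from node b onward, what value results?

-22

m (Wren): min(70, -59, -12) = -59
n (Wren): min(28, -22, 64) = -22
p (Wren): min(-45, 25, -4) = -45
b (Hugo): max(-59, -22, -45) = -22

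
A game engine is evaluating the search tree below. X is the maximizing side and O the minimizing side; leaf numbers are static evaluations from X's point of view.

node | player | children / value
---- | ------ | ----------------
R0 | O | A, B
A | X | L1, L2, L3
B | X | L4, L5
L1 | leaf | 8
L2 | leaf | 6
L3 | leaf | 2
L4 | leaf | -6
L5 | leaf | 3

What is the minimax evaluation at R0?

A (X): max(8, 6, 2) = 8
B (X): max(-6, 3) = 3
R0 (O): min(8, 3) = 3

3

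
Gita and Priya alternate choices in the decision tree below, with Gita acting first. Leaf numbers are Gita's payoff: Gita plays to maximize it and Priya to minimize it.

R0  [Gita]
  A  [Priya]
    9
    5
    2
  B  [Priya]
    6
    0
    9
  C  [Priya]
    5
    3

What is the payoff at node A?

A (Priya): min(9, 5, 2) = 2

2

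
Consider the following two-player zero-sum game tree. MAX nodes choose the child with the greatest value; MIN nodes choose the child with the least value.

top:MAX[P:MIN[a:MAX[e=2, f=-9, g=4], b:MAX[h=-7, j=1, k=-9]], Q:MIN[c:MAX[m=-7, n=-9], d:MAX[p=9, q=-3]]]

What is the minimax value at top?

a (MAX): max(2, -9, 4) = 4
b (MAX): max(-7, 1, -9) = 1
P (MIN): min(4, 1) = 1
c (MAX): max(-7, -9) = -7
d (MAX): max(9, -3) = 9
Q (MIN): min(-7, 9) = -7
top (MAX): max(1, -7) = 1

1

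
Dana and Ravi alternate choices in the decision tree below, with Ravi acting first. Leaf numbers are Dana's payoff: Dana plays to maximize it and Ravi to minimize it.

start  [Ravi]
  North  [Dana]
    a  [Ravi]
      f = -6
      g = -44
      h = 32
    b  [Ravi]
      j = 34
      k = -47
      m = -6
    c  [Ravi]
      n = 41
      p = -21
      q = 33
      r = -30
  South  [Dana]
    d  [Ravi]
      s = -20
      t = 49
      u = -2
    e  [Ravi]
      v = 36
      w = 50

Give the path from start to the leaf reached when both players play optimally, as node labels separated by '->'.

start -> North -> c -> r

a (Ravi): min(-6, -44, 32) = -44
b (Ravi): min(34, -47, -6) = -47
c (Ravi): min(41, -21, 33, -30) = -30
North (Dana): max(-44, -47, -30) = -30
d (Ravi): min(-20, 49, -2) = -20
e (Ravi): min(36, 50) = 36
South (Dana): max(-20, 36) = 36
start (Ravi): min(-30, 36) = -30
At start, Ravi picks North (lowest: -30).
At North, Dana picks c (highest: -30).
At c, Ravi picks r (lowest: -30).
Terminal value -30.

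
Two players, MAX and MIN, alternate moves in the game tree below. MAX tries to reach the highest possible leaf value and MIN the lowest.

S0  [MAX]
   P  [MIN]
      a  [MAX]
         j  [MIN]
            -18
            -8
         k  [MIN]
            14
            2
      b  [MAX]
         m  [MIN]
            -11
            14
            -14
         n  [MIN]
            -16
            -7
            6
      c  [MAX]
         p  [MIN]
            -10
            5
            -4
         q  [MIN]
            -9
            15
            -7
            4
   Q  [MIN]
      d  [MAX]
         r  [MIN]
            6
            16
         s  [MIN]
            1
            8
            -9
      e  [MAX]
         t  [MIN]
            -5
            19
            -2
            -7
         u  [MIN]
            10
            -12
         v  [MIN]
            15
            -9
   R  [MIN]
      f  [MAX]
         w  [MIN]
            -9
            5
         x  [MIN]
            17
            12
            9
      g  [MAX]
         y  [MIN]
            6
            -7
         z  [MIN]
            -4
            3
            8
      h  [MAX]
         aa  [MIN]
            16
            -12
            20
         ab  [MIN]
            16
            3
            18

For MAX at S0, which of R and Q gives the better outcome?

w (MIN): min(-9, 5) = -9
x (MIN): min(17, 12, 9) = 9
f (MAX): max(-9, 9) = 9
y (MIN): min(6, -7) = -7
z (MIN): min(-4, 3, 8) = -4
g (MAX): max(-7, -4) = -4
aa (MIN): min(16, -12, 20) = -12
ab (MIN): min(16, 3, 18) = 3
h (MAX): max(-12, 3) = 3
R (MIN): min(9, -4, 3) = -4
r (MIN): min(6, 16) = 6
s (MIN): min(1, 8, -9) = -9
d (MAX): max(6, -9) = 6
t (MIN): min(-5, 19, -2, -7) = -7
u (MIN): min(10, -12) = -12
v (MIN): min(15, -9) = -9
e (MAX): max(-7, -12, -9) = -7
Q (MIN): min(6, -7) = -7
MAX prefers the higher value; R=-4, Q=-7. R is better since -4 > -7.

R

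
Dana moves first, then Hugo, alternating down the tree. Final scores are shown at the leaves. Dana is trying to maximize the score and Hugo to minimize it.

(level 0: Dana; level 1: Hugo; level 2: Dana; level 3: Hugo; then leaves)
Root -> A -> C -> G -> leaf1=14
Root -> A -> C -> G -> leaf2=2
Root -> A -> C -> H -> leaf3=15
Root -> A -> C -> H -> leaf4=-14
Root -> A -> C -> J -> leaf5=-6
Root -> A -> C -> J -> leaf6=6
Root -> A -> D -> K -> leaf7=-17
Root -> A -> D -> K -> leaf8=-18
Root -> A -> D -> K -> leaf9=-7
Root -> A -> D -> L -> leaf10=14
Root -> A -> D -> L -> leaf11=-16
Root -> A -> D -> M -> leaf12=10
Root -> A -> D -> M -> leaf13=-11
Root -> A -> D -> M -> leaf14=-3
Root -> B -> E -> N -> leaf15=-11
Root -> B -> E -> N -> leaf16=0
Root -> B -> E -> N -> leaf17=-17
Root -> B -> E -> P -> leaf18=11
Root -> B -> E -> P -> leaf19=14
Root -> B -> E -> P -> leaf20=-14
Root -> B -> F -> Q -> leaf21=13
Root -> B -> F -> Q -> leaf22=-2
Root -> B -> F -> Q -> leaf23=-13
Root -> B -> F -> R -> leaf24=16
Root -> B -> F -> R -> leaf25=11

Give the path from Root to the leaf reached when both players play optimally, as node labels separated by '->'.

Root -> A -> D -> M -> leaf13

G (Hugo): min(14, 2) = 2
H (Hugo): min(15, -14) = -14
J (Hugo): min(-6, 6) = -6
C (Dana): max(2, -14, -6) = 2
K (Hugo): min(-17, -18, -7) = -18
L (Hugo): min(14, -16) = -16
M (Hugo): min(10, -11, -3) = -11
D (Dana): max(-18, -16, -11) = -11
A (Hugo): min(2, -11) = -11
N (Hugo): min(-11, 0, -17) = -17
P (Hugo): min(11, 14, -14) = -14
E (Dana): max(-17, -14) = -14
Q (Hugo): min(13, -2, -13) = -13
R (Hugo): min(16, 11) = 11
F (Dana): max(-13, 11) = 11
B (Hugo): min(-14, 11) = -14
Root (Dana): max(-11, -14) = -11
At Root, Dana picks A (highest: -11).
At A, Hugo picks D (lowest: -11).
At D, Dana picks M (highest: -11).
At M, Hugo picks leaf13 (lowest: -11).
Terminal value -11.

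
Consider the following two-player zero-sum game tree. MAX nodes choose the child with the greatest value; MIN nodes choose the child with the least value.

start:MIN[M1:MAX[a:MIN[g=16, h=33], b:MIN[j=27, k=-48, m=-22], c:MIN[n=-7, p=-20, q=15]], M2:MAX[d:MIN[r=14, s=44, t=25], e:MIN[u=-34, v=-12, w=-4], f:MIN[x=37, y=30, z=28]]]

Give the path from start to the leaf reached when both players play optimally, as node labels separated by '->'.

start -> M1 -> a -> g

a (MIN): min(16, 33) = 16
b (MIN): min(27, -48, -22) = -48
c (MIN): min(-7, -20, 15) = -20
M1 (MAX): max(16, -48, -20) = 16
d (MIN): min(14, 44, 25) = 14
e (MIN): min(-34, -12, -4) = -34
f (MIN): min(37, 30, 28) = 28
M2 (MAX): max(14, -34, 28) = 28
start (MIN): min(16, 28) = 16
At start, MIN picks M1 (lowest: 16).
At M1, MAX picks a (highest: 16).
At a, MIN picks g (lowest: 16).
Terminal value 16.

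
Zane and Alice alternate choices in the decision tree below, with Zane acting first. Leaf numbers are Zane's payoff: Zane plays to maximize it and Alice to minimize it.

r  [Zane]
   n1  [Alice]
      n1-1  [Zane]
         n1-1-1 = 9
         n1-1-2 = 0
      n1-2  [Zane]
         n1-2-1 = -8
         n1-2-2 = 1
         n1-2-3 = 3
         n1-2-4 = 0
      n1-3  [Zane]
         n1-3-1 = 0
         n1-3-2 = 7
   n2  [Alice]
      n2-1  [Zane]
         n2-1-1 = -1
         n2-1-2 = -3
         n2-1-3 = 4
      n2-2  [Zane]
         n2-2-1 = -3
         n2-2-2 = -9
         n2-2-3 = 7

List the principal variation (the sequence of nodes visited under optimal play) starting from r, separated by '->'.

r -> n2 -> n2-1 -> n2-1-3

n1-1 (Zane): max(9, 0) = 9
n1-2 (Zane): max(-8, 1, 3, 0) = 3
n1-3 (Zane): max(0, 7) = 7
n1 (Alice): min(9, 3, 7) = 3
n2-1 (Zane): max(-1, -3, 4) = 4
n2-2 (Zane): max(-3, -9, 7) = 7
n2 (Alice): min(4, 7) = 4
r (Zane): max(3, 4) = 4
At r, Zane picks n2 (highest: 4).
At n2, Alice picks n2-1 (lowest: 4).
At n2-1, Zane picks n2-1-3 (highest: 4).
Terminal value 4.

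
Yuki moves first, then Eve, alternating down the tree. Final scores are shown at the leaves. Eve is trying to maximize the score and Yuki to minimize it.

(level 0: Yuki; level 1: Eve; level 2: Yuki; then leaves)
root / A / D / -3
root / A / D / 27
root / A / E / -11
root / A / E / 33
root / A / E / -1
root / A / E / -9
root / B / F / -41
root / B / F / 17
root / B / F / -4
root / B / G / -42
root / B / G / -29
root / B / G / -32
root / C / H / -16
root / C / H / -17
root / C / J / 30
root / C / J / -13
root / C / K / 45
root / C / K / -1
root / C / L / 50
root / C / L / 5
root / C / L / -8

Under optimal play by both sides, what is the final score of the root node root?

-41

D (Yuki): min(-3, 27) = -3
E (Yuki): min(-11, 33, -1, -9) = -11
A (Eve): max(-3, -11) = -3
F (Yuki): min(-41, 17, -4) = -41
G (Yuki): min(-42, -29, -32) = -42
B (Eve): max(-41, -42) = -41
H (Yuki): min(-16, -17) = -17
J (Yuki): min(30, -13) = -13
K (Yuki): min(45, -1) = -1
L (Yuki): min(50, 5, -8) = -8
C (Eve): max(-17, -13, -1, -8) = -1
root (Yuki): min(-3, -41, -1) = -41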